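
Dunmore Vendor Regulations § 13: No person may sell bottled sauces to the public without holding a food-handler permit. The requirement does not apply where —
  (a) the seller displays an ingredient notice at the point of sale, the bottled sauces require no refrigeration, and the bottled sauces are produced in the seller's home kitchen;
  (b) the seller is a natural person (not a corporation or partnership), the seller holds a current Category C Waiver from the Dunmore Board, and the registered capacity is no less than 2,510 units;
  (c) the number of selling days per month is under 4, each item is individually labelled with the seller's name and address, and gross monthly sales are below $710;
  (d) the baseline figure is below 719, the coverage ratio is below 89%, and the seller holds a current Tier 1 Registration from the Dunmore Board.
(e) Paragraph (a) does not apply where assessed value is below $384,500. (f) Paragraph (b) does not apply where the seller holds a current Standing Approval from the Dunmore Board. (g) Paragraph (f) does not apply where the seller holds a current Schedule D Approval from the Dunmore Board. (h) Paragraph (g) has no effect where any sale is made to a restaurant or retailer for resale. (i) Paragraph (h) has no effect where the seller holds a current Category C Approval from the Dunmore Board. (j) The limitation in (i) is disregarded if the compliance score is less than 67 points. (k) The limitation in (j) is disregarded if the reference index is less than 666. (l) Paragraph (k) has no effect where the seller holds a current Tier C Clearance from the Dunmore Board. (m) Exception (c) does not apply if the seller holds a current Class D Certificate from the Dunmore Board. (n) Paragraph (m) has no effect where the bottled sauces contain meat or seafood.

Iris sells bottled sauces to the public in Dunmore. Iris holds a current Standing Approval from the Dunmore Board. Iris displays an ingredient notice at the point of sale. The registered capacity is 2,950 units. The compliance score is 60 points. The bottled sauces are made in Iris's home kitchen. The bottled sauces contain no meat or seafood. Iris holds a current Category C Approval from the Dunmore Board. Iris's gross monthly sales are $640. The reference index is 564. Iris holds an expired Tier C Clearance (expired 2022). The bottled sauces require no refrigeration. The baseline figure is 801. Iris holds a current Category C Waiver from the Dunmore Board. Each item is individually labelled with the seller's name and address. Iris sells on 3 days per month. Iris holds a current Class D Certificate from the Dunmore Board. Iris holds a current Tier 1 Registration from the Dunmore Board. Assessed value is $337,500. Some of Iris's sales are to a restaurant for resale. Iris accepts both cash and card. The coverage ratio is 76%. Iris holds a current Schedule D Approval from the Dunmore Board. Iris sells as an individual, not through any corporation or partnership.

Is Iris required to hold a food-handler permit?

No — exception (b) applies; Iris is not required to hold a food-handler permit.

Exception (a)'s conditions are all satisfied: an ingredient notice is displayed; the bottled sauces are shelf-stable; the bottled sauces are home-kitchen produced. But applying paragraph (e): (e) operates against (a): assessed value is $337,500, below the $384,500 limit. Exception (a) does not apply.
All of (b)'s requirements are met (the seller is a natural person; a current Category C Waiver is held; the registered capacity is 2,950 units, meeting the 2,510 units threshold). Under paragraphs (f)–(l): (f) is engaged (a current Standing Approval is held), but is set aside by (g): (g) operates against (f): a current Schedule D Approval is held. (h) applies (some sales are to a restaurant for resale), but is set aside by (i): (i) operates against (h): a current Category C Approval is held. (j) is triggered (the compliance score is 60 points, less than the 67 points limit), but is overridden by (k): (k) is triggered — the reference index is 564, less than the 666 limit. (l) is not engaged (no current Tier C Clearance is held), so (k) stands. So (b) applies.
Exception (c): the number of selling days per month is 3, under the 4 limit; items are individually labelled; gross monthly sales are $640, below the $710 limit — every condition holds. However, paragraphs (m)–(n) must be considered: (m) operates against (c): a current Class D Certificate is held. (n) does not operate here (the bottled sauces contain no meat or seafood), so (m) stands. (c) is therefore removed.
Exception (d) does not apply: the baseline figure is 801, not below 719.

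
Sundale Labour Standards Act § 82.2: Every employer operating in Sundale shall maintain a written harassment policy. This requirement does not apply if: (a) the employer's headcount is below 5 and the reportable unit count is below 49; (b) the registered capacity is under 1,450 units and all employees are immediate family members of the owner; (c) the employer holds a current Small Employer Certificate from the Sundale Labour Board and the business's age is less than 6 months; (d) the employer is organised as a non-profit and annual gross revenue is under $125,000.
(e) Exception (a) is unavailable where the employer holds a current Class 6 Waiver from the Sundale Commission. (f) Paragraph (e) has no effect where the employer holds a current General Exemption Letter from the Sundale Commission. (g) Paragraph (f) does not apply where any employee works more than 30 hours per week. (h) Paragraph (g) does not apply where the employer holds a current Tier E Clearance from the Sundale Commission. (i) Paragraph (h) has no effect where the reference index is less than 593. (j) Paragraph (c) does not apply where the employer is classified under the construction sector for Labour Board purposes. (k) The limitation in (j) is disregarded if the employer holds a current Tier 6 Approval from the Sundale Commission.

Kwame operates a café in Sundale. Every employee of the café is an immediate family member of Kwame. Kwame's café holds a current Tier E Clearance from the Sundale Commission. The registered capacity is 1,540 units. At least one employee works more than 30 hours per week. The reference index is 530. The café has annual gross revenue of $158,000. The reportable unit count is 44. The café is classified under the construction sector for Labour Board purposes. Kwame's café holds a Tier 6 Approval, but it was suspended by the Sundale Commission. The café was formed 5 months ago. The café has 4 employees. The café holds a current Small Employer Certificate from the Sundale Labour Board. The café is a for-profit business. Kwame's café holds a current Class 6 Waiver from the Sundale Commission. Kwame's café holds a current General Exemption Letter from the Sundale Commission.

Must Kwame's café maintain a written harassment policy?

Yes — Kwame's café must maintain a written harassment policy.

Exception (a) is satisfied on its face — the employer's headcount is 4, below the 5 limit; the reportable unit count is 44, below the 49 limit. But: (e) applies — a current Class 6 Waiver is held. (f) would limit (e) — a current General Exemption Letter is held — but (g) sets (f) aside: (g) operates against (f): at least one employee exceeds 30 hours/week. (h) would limit (g) — a current Tier E Clearance is held — but (i) sets (h) aside: (i) applies — the reference index is 530, less than the 593 limit. So (a) is unavailable.
Exception (b) fails — the registered capacity is 1,540 units, not under 1,450 units.
Exception (c)'s conditions are all satisfied: a current Small Employer Certificate is held; the business's age is 5 months, less than the 6 months limit. Turning to paragraphs (j)–(k): (j) applies — the café is classified under the construction sector. (k), which would lift (j), is not engaged — the Tier 6 Approval is not current. (c) is therefore removed.
Exception (d) requires that the employer is organised as a non-profit; but the employer is for-profit, so (d) is unavailable.
No exception displaces § 82.2.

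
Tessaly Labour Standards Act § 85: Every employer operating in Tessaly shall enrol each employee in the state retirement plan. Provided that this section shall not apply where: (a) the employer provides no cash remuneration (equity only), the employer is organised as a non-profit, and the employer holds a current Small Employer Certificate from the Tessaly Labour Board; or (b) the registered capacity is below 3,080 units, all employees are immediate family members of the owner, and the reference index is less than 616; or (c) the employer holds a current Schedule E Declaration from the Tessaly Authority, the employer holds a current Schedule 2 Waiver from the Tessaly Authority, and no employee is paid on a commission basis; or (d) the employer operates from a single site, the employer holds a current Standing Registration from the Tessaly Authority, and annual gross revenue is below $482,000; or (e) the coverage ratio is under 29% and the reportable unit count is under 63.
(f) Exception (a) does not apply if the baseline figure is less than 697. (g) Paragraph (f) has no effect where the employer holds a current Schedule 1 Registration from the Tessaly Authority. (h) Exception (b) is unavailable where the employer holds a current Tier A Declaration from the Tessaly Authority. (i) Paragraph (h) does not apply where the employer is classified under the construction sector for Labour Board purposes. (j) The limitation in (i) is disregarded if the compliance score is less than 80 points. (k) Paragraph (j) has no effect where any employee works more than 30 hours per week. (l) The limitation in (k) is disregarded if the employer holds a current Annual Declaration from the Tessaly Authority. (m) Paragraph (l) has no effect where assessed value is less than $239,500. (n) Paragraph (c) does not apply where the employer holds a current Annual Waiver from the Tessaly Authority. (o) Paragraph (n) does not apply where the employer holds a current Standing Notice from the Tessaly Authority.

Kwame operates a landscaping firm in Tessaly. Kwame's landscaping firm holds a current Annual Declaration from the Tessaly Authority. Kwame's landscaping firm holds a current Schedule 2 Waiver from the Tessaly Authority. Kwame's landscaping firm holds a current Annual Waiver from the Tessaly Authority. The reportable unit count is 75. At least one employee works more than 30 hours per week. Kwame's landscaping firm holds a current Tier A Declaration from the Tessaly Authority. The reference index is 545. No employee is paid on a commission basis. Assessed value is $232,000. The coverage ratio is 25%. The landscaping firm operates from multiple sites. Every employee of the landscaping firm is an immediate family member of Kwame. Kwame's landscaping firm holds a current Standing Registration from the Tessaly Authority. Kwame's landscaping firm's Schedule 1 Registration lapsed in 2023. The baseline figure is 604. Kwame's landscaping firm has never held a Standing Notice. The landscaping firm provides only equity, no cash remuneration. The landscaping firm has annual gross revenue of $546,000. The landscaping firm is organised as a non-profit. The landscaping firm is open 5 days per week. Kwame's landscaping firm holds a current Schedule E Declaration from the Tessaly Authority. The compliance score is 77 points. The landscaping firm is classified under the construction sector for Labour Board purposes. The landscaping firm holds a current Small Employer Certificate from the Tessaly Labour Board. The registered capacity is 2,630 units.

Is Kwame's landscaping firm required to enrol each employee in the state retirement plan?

No — exception (b) applies; Kwame's landscaping firm is not required to enrol each employee in the state retirement plan.

Exception (a)'s conditions are all satisfied: remuneration is equity-only; the employer is a non-profit; a current Small Employer Certificate is held. Turning to paragraphs (f)–(g): (f) operates against (a): the baseline figure is 604, less than the 697 limit. (g), which would lift (f), is inapplicable — no current Schedule 1 Registration is held. So (a) is unavailable.
All of (b)'s requirements are met (the registered capacity is 2,630 units, below the 3,080 units limit; every employee is an immediate family member; the reference index is 545, less than the 616 limit). Applying paragraphs (h)–(m): (h) is engaged (a current Tier A Declaration is held), but is itself disapplied by (i): (i) operates against (h): the landscaping firm is classified under the construction sector. (j) is engaged (the compliance score is 77 points, less than the 80 points limit), but yields to (k): (k) operates — at least one employee exceeds 30 hours/week. (l) would limit (k) — a current Annual Declaration is held — but (m) sets (l) aside: (m) operates against (l): assessed value is $232,000, less than the $239,500 limit. So (b) applies.
Exception (c): a current Schedule E Declaration is held; a current Schedule 2 Waiver is held; no employee is paid on commission — every condition holds. But: (n) operates against (c): a current Annual Waiver is held. (o), which would lift (n), is not engaged — no current Standing Notice is held. So (c) is unavailable.
Exception (d) does not apply: the employer operates from multiple sites.
Exception (e) fails — the reportable unit count is 75, not under 63.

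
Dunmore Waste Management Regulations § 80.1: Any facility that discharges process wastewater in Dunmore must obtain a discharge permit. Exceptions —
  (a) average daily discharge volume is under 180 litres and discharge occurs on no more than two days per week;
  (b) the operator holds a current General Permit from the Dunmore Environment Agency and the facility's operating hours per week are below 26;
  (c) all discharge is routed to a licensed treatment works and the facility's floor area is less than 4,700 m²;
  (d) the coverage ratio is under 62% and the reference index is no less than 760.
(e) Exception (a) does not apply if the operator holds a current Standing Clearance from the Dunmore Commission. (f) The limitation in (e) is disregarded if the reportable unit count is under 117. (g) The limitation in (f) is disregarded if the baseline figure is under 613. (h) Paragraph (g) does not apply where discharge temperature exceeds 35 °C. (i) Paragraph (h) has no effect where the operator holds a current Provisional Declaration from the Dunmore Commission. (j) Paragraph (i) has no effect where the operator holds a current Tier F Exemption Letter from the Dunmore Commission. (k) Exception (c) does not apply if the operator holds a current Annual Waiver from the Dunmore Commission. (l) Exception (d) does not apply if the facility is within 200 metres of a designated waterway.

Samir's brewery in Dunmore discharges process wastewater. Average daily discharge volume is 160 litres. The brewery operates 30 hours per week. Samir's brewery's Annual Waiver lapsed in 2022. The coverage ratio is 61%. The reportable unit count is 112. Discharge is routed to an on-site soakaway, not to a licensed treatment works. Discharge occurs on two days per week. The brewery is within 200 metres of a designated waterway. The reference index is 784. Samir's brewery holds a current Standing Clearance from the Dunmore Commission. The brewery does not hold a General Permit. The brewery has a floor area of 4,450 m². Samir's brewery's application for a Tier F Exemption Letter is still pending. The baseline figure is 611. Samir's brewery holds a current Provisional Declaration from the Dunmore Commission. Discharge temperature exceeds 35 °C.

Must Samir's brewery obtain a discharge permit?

Yes — Samir's brewery must obtain a discharge permit.

Exception (a) is satisfied on its face — average daily discharge volume is 160 litres, under the 180 litres limit; discharge occurs on no more than two days per week. However, paragraphs (e)–(j) must be considered: (e) applies — a current Standing Clearance is held. (f) would limit (e) — the reportable unit count is 112, under the 117 limit — but (g) sets (f) aside: (g) operates against (f): the baseline figure is 611, under the 613 limit. (h) is engaged (discharge temperature exceeds 35 °C), but is overridden by (i): (i) operates — a current Provisional Declaration is held. (j) is not triggered (there is no Tier F Exemption Letter in force), so (i) stands. So (a) is unavailable.
Exception (b) requires that the operator holds a current General Permit from the Dunmore Environment Agency; but no General Permit is held, so (b) is unavailable.
Exception (c) requires that all discharge is routed to a licensed treatment works; but discharge is not routed to a licensed treatment works, so (c) is unavailable.
All of (d)'s requirements are met (the coverage ratio is 61%, under the 62% limit; the reference index is 784, meeting the 760 threshold). However, paragraph (l) must be considered: (l) operates — the brewery is within 200 m of a designated waterway. (d) is therefore removed.
No exception displaces § 80.1.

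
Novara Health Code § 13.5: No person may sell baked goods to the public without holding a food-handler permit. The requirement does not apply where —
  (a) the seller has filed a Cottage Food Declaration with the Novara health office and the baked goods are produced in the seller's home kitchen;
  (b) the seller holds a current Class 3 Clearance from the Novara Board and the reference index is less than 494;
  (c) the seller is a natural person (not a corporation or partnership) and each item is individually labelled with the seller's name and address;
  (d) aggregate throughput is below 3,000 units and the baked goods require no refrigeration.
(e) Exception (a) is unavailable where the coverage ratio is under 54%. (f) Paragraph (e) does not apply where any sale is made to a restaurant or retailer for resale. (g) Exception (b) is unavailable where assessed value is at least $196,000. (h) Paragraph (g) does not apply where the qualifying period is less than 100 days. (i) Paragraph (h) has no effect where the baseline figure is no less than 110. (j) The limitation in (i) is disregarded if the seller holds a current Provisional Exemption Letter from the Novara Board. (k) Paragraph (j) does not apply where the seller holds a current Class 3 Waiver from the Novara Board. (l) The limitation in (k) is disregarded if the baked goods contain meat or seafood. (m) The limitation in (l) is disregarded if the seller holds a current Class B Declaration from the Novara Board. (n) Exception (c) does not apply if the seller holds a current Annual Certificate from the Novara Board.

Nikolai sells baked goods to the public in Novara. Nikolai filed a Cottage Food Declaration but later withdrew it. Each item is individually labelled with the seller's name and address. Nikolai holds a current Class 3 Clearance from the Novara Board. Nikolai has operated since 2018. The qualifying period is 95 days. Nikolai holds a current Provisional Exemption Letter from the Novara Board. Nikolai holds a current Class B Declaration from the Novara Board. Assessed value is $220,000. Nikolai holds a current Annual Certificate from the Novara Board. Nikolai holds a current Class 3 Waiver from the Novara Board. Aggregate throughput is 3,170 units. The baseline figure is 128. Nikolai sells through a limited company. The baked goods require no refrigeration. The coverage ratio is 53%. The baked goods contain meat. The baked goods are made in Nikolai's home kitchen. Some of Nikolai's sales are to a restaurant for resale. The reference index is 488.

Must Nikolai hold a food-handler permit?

Yes — Nikolai must hold a food-handler permit.

Exception (a) fails — the Cottage Food Declaration was withdrawn.
Exception (b) is satisfied on its face — a current Class 3 Clearance is held; the reference index is 488, less than the 494 limit. But: (g) applies — assessed value is $220,000, meeting the $196,000 threshold. (h) is engaged (the qualifying period is 95 days, less than the 100 days limit), but is set aside by (i): (i) is triggered — the baseline figure is 128, meeting the 110 threshold. (j) operates (a current Provisional Exemption Letter is held), but is displaced by (k): (k) operates against (j): a current Class 3 Waiver is held. (l) is triggered (the baked goods contain meat), but is itself disapplied by (m): (m) operates against (l): a current Class B Declaration is held. So (b) is unavailable.
Exception (c) requires that the seller is a natural person (not a corporation or partnership); but the seller operates through a limited company, so (c) is unavailable.
Exception (d) fails — aggregate throughput is 3,170 units, not below 3,000 units.
No exception is made out. Nikolai falls within the general rule.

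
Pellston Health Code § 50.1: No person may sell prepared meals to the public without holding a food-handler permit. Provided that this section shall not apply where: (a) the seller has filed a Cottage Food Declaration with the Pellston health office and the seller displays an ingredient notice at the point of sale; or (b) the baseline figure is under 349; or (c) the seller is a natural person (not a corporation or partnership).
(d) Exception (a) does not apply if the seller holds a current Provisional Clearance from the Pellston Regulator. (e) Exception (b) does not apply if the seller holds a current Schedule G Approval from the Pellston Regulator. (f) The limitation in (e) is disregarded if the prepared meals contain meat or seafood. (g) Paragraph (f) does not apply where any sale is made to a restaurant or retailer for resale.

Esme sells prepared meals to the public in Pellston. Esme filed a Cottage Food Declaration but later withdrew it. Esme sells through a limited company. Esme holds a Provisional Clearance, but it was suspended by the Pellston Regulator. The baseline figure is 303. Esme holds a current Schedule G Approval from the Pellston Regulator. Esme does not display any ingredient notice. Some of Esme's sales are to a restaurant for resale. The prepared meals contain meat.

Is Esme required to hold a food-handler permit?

Exception (a) does not apply: the Cottage Food Declaration was withdrawn.
Exception (b)'s conditions are all satisfied: the baseline figure is 303, under the 349 limit. However, paragraphs (e)–(g) must be considered: (e) operates against (b): a current Schedule G Approval is held. (f) would limit (e) — the prepared meals contain meat — but (g) sets (f) aside: (g) operates against (f): some sales are to a restaurant for resale. Exception (b) does not apply.
Exception (c) requires that the seller is a natural person (not a corporation or partnership); but the seller operates through a limited company, so (c) is unavailable.
Every exception is unavailable, so the rule governs.

Yes — Esme must hold a food-handler permit.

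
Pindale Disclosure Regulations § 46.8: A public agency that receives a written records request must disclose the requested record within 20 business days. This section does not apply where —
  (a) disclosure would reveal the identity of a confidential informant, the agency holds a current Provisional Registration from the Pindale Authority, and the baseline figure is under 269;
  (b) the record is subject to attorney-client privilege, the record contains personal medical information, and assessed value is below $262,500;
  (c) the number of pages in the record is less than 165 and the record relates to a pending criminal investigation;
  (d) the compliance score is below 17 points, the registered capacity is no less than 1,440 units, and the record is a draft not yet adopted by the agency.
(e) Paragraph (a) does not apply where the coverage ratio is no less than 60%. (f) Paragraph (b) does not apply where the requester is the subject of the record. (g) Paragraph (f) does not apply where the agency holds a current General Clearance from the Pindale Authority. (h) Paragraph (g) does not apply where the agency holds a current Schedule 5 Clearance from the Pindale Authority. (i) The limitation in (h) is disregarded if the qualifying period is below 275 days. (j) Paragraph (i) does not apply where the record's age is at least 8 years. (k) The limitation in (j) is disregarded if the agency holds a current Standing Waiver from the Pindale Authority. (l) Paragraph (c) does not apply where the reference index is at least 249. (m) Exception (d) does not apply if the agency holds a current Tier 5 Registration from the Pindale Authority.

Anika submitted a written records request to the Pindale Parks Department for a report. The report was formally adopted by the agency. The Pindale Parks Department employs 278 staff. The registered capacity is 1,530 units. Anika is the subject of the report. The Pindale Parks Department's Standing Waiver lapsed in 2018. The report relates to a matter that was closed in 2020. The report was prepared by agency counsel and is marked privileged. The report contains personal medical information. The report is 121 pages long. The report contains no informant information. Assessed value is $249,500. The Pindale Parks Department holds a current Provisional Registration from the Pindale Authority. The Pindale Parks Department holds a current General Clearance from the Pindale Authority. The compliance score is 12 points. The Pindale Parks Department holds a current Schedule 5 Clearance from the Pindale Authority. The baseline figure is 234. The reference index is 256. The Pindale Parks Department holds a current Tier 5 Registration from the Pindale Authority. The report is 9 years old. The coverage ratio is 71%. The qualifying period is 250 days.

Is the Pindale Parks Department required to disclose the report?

Exception (a) does not apply: the report contains no informant information.
Exception (b) is satisfied on its face — the report is privileged; the report contains personal medical information; assessed value is $249,500, below the $262,500 limit. But applying paragraphs (f)–(k): (f) is engaged — Anika is the subject of the report. (g) would limit (f) — a current General Clearance is held — but (h) sets (g) aside: (h) operates — a current Schedule 5 Clearance is held. (i) would limit (h) — the qualifying period is 250 days, below the 275 days limit — but (j) sets (i) aside: (j) operates — the record's age is 9 years, meeting the 8 years threshold. (k) is not engaged (no current Standing Waiver is held), so (j) stands. So (b) is unavailable.
Exception (c) requires that the record relates to a pending criminal investigation; but the report relates to a closed matter, so (c) is unavailable.
Exception (d) requires that the record is a draft not yet adopted by the agency; but the report has been formally adopted, so (d) is unavailable.
No exception applies. The general rule governs.

Yes — the Pindale Parks Department must disclose the report.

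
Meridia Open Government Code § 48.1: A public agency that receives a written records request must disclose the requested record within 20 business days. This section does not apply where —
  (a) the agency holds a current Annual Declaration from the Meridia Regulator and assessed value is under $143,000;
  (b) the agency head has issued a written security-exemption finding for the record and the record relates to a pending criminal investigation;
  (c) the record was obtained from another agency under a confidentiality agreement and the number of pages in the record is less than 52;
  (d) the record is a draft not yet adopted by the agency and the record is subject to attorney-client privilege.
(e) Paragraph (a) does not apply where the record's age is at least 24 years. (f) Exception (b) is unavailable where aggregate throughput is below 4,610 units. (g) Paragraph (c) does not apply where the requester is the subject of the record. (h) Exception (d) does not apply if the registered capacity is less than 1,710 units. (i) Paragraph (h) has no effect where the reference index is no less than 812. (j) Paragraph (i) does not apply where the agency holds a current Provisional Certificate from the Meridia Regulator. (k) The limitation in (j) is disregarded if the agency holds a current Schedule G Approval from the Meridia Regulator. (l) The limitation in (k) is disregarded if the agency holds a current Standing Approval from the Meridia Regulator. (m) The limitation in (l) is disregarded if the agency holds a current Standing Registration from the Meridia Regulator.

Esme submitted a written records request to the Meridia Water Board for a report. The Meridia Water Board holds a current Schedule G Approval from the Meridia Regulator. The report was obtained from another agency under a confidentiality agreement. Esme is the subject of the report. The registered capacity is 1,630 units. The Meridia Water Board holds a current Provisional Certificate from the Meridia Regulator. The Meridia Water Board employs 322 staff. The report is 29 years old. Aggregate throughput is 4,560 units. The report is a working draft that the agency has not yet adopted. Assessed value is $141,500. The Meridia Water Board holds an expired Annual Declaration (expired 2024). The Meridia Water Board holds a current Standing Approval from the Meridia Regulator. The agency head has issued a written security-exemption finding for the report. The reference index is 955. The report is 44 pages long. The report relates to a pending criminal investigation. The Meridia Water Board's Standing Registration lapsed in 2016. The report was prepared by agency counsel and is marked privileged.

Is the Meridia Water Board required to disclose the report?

Exception (a) requires that the agency holds a current Annual Declaration from the Meridia Regulator; but no current Annual Declaration is held, so (a) is unavailable.
All of (b)'s requirements are met (a written security-exemption finding has been issued; the report relates to a pending investigation). But applying paragraph (f): (f) operates — aggregate throughput is 4,560 units, below the 4,610 units limit. So (b) is unavailable.
Exception (c)'s conditions are all satisfied: the report was obtained under a confidentiality agreement; the number of pages in the record is 44, less than the 52 limit. However, paragraph (g) must be considered: (g) is triggered — Esme is the subject of the report. (c) is therefore removed.
Exception (d) is satisfied on its face — the report is an unadopted draft; the report is privileged. But: (h) is engaged — the registered capacity is 1,630 units, less than the 1,710 units limit. (i) would limit (h) — the reference index is 955, meeting the 812 threshold — but (j) sets (i) aside: (j) applies — a current Provisional Certificate is held. (k) is engaged (a current Schedule G Approval is held), but is set aside by (l): (l) is engaged — a current Standing Approval is held. (m) is not engaged (there is no Standing Registration in force), so (l) stands. (d) is therefore removed.
No exception applies. The general rule governs.

Yes — the Meridia Water Board must disclose the report.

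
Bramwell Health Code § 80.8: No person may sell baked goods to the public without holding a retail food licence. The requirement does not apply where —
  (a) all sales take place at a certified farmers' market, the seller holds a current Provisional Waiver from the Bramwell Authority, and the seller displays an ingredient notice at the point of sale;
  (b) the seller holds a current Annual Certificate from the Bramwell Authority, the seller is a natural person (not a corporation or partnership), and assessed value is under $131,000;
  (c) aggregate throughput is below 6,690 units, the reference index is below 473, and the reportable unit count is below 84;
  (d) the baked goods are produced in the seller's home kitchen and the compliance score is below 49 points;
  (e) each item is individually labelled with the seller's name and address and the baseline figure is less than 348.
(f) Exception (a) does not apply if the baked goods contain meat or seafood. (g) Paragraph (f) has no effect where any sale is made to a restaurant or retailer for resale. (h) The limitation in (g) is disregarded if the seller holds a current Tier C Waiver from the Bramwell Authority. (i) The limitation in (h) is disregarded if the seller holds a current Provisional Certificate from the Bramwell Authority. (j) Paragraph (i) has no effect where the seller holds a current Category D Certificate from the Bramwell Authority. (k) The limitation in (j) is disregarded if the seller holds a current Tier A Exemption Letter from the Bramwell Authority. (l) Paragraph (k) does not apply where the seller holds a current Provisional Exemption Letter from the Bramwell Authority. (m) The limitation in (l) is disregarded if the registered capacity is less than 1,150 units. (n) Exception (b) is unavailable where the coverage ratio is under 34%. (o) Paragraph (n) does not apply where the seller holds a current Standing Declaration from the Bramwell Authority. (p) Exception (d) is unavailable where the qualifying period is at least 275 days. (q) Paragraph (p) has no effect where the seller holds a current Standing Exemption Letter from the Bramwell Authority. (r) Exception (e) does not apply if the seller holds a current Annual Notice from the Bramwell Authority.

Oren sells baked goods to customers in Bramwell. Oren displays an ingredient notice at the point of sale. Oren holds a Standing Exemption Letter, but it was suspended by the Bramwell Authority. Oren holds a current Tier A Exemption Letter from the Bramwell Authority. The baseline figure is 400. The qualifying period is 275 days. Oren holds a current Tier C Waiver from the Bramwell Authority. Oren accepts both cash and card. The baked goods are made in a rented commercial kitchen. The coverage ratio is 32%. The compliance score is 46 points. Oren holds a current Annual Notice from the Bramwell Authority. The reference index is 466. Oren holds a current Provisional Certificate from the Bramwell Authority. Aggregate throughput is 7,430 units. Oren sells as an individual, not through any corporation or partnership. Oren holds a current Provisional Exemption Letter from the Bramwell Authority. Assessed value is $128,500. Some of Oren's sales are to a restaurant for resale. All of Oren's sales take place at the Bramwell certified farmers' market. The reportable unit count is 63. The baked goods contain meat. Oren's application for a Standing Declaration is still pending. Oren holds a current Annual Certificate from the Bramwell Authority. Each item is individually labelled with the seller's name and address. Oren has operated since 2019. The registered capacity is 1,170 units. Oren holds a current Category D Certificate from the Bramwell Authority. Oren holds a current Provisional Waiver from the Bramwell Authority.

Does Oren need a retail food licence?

All of (a)'s requirements are met (all sales are at a certified farmers' market; a current Provisional Waiver is held; an ingredient notice is displayed). But applying paragraphs (f)–(m): (f) operates — the baked goods contain meat. (g) would limit (f) — some sales are to a restaurant for resale — but (h) sets (g) aside: (h) operates against (g): a current Tier C Waiver is held. (i) applies (a current Provisional Certificate is held), but is overridden by (j): (j) operates against (i): a current Category D Certificate is held. (k) would limit (j) — a current Tier A Exemption Letter is held — but (l) sets (k) aside: (l) operates against (k): a current Provisional Exemption Letter is held. (m) is inapplicable (the registered capacity is 1,170 units, not less than 1,150 units), so (l) stands. (a) is therefore removed.
Exception (b) is satisfied on its face — a current Annual Certificate is held; the seller is a natural person; assessed value is $128,500, under the $131,000 limit. However, paragraphs (n)–(o) must be considered: (n) operates against (b): the coverage ratio is 32%, under the 34% limit. (o) does not operate here (the Standing Declaration is not current), so (n) stands. (b) is therefore removed.
Exception (c) does not apply: aggregate throughput is 7,430 units, not below 6,690 units.
Exception (d) fails — the baked goods are made in a commercial kitchen, not a home kitchen.
Exception (e) fails — the baseline figure is 400, not less than 348.
No exception is made out. Oren falls within the general rule.

Yes — Oren must hold a retail food licence.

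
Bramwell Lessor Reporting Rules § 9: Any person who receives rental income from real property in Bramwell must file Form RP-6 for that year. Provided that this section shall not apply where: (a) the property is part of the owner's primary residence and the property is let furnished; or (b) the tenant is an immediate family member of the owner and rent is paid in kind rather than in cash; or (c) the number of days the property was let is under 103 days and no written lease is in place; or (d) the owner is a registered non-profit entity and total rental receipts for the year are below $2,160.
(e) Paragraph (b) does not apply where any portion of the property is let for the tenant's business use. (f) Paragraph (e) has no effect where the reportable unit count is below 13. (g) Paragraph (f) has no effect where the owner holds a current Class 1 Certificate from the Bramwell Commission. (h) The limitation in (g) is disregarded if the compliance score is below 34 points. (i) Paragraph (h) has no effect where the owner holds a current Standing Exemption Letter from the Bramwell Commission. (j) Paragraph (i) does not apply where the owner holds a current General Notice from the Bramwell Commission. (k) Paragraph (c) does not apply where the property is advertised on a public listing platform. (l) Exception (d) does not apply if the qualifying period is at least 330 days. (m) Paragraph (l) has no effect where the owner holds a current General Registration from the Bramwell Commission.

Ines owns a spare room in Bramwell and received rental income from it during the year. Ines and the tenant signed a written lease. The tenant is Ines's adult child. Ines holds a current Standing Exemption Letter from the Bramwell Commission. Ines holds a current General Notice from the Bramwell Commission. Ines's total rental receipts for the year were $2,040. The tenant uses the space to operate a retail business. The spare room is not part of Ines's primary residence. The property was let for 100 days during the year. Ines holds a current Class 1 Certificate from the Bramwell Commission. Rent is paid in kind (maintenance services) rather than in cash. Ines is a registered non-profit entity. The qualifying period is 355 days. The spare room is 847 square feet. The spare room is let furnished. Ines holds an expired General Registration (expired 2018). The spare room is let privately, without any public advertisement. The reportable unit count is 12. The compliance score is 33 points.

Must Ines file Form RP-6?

Exception (a) does not apply: the spare room is not part of the primary residence.
Exception (b) is satisfied on its face — the tenant is an immediate family member; rent is paid in kind. Under paragraphs (e)–(j): (e) would limit (b) — the space is let for business use — but (f) sets (e) aside: (f) operates — the reportable unit count is 12, below the 13 limit. (g) would limit (f) — a current Class 1 Certificate is held — but (h) sets (g) aside: (h) is engaged — the compliance score is 33 points, below the 34 points limit. (i) is engaged (a current Standing Exemption Letter is held), but is displaced by (j): (j) is engaged — a current General Notice is held. (b) remains available.
Exception (c) fails — a written lease is in place.
Exception (d)'s conditions are all satisfied: Ines is a registered non-profit; total rental receipts for the year are $2,040, below the $2,160 limit. But: (l) operates against (d): the qualifying period is 355 days, meeting the 330 days threshold. (m), which would lift (l), is not triggered — the General Registration is not current. So (d) is unavailable.

No — exception (b) applies; Ines is not required to file Form RP-6.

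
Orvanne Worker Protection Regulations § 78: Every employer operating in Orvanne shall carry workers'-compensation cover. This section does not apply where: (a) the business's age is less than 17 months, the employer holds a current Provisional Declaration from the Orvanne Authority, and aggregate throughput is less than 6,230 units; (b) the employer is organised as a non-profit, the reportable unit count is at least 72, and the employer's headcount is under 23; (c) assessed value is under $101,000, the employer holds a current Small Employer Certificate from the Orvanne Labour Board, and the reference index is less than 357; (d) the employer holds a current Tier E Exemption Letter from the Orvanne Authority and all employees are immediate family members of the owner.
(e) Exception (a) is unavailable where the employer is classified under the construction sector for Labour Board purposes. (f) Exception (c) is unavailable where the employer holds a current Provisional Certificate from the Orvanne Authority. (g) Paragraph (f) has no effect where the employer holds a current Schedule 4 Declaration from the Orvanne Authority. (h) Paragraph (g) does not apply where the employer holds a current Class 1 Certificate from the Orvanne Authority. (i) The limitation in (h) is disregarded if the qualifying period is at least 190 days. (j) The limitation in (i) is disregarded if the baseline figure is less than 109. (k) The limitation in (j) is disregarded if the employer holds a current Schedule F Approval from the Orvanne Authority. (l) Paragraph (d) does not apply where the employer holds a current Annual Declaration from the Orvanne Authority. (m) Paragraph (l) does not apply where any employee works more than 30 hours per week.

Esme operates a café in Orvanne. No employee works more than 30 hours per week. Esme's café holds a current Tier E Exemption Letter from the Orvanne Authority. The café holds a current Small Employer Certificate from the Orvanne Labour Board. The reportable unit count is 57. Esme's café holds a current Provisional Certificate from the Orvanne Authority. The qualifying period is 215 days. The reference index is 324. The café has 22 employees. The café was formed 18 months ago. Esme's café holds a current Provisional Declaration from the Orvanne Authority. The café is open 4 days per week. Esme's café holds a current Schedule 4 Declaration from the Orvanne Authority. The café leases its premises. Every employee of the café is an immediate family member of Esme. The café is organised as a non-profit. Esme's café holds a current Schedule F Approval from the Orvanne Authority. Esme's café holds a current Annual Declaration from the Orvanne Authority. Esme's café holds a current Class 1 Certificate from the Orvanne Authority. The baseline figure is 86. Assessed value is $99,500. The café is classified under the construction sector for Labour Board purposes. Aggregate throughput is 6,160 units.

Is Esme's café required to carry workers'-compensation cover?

No — exception (c) applies; Esme's café is not required to carry workers'-compensation cover.

Exception (a) requires that the business's age is less than 17 months; but the business's age is 18 months, not less than 17 months, so (a) is unavailable.
Exception (b) requires that the reportable unit count is at least 72; but the reportable unit count is 57, short of 72, so (b) is unavailable.
All of (c)'s requirements are met (assessed value is $99,500, under the $101,000 limit; a current Small Employer Certificate is held; the reference index is 324, less than the 357 limit). Applying paragraphs (f)–(k): (f) is engaged (a current Provisional Certificate is held), but is itself disapplied by (g): (g) operates against (f): a current Schedule 4 Declaration is held. (h) is engaged (a current Class 1 Certificate is held), but is displaced by (i): (i) is engaged — the qualifying period is 215 days, meeting the 190 days threshold. (j) would limit (i) — the baseline figure is 86, less than the 109 limit — but (k) sets (j) aside: (k) is engaged — a current Schedule F Approval is held. So (c) applies.
All of (d)'s requirements are met (a current Tier E Exemption Letter is held; every employee is an immediate family member). But: (l) operates against (d): a current Annual Declaration is held. (m) is inapplicable (no employee exceeds 30 hours/week), so (l) stands. (d) is therefore removed.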